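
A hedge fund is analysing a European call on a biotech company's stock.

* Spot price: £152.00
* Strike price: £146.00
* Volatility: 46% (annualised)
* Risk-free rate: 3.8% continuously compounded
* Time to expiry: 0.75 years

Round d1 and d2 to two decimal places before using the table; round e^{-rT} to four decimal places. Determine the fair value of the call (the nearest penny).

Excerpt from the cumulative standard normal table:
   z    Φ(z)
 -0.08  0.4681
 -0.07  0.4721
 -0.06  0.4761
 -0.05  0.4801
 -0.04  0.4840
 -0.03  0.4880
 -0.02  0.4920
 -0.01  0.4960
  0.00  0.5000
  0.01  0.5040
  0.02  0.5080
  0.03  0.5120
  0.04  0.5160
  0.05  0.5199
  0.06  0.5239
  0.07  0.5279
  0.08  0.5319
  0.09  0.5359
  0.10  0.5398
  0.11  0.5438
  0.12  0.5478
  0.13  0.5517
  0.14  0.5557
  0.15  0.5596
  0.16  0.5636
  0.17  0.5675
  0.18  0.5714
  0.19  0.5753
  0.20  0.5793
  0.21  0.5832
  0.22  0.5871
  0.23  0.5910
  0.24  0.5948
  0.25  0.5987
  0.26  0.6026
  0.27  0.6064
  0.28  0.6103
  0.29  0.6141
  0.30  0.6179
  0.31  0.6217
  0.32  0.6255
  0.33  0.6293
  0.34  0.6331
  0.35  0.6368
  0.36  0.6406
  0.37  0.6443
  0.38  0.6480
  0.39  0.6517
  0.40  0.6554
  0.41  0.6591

T = 0.75;  σ√T = 0.3984
d₁ = [ln(152/146) + (0.038 + 0.46²/2)·0.75] / 0.3984 = [0.0403 + 0.1079] / 0.3984 = 0.3718 ⇒ 0.37
d₂ = d₁ − σ√T = 0.3718 − 0.3984 = -0.0265 ⇒ -0.03
exp(−rT) = exp(−0.038·0.75) = 0.9719
N(d₁) = N(0.37) = 0.6443;  N(d₂) = N(-0.03) = 0.4880
C = 152·0.6443 − 146·0.9719·0.4880 = 97.9336 − 69.2459 = 28.6877

£28.69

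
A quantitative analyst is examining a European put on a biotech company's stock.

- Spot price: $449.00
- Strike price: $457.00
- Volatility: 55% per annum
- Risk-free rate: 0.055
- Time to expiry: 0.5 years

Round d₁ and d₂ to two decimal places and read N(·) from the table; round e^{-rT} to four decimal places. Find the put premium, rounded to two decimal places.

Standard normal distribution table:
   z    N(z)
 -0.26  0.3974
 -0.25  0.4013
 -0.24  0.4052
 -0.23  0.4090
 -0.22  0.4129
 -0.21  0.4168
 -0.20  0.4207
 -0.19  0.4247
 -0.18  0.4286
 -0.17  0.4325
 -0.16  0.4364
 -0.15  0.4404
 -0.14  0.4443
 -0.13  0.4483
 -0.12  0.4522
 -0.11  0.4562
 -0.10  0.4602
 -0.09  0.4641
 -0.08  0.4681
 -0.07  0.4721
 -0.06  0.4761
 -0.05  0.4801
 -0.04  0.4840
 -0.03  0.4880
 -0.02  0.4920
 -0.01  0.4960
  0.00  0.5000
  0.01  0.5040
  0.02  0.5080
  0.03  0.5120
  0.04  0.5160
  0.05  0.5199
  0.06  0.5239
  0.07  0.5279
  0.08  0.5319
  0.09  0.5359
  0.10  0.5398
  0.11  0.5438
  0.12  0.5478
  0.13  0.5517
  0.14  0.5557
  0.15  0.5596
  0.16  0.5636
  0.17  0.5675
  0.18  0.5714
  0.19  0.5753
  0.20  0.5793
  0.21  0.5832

σ√T = 0.55·√0.5 = 0.3889
d₁ = [ln(449/457) + (0.055 + 0.55²/2)·0.5] / 0.3889 = [-0.0177 + 0.1031] / 0.3889 = 0.2198 ⇒ 0.22
d₂ = d₁ − σ√T = 0.2198 − 0.3889 = -0.1692 ⇒ -0.17
exp(−rT) = exp(−0.055·0.5) = 0.9729
N(−d₂) = N(0.17) = 0.5675;  N(−d₁) = N(-0.22) = 0.4129
P = 457·0.9729·0.5675 − 449·0.4129 = 252.3192 − 185.3921 = 66.9271

$66.93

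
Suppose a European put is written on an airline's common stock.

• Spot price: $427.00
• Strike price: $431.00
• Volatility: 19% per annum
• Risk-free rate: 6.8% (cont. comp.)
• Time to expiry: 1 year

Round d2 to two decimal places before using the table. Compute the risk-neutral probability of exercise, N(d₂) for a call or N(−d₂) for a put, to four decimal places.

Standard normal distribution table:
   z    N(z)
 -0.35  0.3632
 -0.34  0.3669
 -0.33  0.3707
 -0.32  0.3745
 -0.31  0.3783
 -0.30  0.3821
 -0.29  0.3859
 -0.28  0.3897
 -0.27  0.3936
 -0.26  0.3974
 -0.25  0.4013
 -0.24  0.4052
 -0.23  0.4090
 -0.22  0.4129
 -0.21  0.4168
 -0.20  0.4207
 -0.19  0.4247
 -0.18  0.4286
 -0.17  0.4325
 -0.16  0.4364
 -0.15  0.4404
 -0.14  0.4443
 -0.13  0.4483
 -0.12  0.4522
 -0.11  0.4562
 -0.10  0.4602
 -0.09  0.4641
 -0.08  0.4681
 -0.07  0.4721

σ√T = 0.19·√1 = 0.1900
d₁ = [ln(427/431) + (0.068 + 0.19²/2)·1] / 0.1900 = [-0.0093 + 0.0861] / 0.1900 = 0.4038 ⇒ 0.40
d₂ = d₁ − σ√T = 0.4038 − 0.1900 = 0.2138 ⇒ 0.21
Risk-neutral Pr[S_T < K] = N(−d₂) = N(-0.21) = 0.4168

0.4168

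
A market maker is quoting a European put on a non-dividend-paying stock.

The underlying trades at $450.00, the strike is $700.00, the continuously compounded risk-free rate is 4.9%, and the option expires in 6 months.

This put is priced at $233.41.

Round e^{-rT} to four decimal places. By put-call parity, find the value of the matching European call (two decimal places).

e^(−rT) = e^(−0.049·0.5) = 0.9758
Put-call parity: C − P = S − K·e^(−rT) = 450 − 700·0.9758 = 450 − 683.0600 = -233.0600
C = P + (C − P) = 233.41 + (-233.0600) = 0.3500

$0.35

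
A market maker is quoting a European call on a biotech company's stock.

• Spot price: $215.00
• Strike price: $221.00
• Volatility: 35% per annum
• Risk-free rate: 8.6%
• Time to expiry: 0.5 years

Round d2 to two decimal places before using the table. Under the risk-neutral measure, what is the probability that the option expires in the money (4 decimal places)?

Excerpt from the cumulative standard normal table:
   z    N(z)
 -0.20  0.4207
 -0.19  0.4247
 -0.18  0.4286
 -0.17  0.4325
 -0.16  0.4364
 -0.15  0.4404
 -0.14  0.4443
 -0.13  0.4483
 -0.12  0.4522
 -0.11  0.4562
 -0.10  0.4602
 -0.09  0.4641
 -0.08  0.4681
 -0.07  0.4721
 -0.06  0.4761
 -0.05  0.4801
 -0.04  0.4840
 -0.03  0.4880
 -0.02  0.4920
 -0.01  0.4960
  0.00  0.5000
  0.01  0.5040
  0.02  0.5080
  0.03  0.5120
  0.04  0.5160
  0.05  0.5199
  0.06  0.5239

σ√T = 0.35·√0.5 = 0.2475
ln(S/K) + (r + σ²/2)T = ln(215/221) + (0.086 + 0.35²/2)·0.5 = -0.0275 + 0.0736 = 0.0461
d₁ = 0.0461 / 0.2475 = 0.1863 ≈ 0.19
d₂ = d₁ − σ√T = 0.1863 − 0.2475 = -0.0612 ≈ -0.06
Pr(exercise) under Q = N(d₂) = 0.4761

0.4761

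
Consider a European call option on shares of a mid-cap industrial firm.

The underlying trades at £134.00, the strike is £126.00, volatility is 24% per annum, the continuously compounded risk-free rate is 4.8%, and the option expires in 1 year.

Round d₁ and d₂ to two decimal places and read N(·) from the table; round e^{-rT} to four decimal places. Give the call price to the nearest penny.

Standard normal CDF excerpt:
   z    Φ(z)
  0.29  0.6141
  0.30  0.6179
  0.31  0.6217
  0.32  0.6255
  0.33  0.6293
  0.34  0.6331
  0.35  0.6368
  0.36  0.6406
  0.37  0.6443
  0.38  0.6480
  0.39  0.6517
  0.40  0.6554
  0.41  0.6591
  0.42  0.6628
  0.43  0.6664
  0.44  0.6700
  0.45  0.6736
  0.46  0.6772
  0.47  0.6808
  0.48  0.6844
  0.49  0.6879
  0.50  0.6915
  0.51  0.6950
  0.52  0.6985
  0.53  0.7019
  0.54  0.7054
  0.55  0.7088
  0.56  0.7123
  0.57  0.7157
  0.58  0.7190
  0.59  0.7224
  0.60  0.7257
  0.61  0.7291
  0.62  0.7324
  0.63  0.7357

σ√T = 0.24·√1 = 0.2400
ln(S/K) + (r + σ²/2)T = ln(134/126) + (0.048 + 0.24²/2)·1 = 0.0616 + 0.0768 = 0.1384
d₁ = 0.1384 / 0.2400 = 0.5765 ≈ 0.58
d₂ = d₁ − σ√T = 0.5765 − 0.2400 = 0.3365 ≈ 0.34
e^(−rT) = e^(−0.048·1) = 0.9531
N(d₁) = N(0.58) = 0.7190;  N(d₂) = N(0.34) = 0.6331
C = 134·0.7190 − 126·0.9531·0.6331 = 96.3460 − 76.0294 = 20.3166

£20.32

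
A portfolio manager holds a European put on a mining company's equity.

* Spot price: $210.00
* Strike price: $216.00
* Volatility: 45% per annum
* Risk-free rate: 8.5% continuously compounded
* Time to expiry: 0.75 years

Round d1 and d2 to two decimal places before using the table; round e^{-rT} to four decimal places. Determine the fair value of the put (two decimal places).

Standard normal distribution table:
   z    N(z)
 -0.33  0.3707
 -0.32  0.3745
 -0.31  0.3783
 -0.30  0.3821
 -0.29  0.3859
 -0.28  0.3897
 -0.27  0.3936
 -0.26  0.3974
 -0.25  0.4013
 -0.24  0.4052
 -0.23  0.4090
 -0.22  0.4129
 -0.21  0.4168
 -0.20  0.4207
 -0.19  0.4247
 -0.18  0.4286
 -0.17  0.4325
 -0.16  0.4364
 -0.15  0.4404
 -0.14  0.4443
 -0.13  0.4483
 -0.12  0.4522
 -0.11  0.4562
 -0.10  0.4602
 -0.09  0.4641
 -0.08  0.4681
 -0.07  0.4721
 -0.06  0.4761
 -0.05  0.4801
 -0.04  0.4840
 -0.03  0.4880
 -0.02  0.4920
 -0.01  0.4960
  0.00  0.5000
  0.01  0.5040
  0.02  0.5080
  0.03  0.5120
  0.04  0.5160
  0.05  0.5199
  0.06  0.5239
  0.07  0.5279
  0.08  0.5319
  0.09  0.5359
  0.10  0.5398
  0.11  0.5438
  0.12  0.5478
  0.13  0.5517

T = 0.75;  σ√T = 0.3897
ln(S/K) + (r + σ²/2)T = ln(210/216) + (0.085 + 0.45²/2)·0.75 = -0.0282 + 0.1397 = 0.1115
d₁ = 0.1115 / 0.3897 = 0.2862 ≈ 0.29
d₂ = d₁ − σ√T = 0.2862 − 0.3897 = -0.1036 ≈ -0.10
e^(−rT) = e^(−0.085·0.75) = 0.9382
N(−d₂) = N(0.10) = 0.5398;  N(−d₁) = N(-0.29) = 0.3859
P = 216·0.9382·0.5398 − 210·0.3859 = 109.3911 − 81.0390 = 28.3521

$28.35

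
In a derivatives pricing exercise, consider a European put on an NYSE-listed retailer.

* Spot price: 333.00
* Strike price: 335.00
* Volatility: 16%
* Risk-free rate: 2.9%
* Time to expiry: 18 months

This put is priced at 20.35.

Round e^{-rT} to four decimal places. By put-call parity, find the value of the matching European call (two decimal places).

exp(−rT) = exp(−0.029·1.5) = 0.9574
Put-call parity: C − P = S − K·e^(−rT) = 333 − 335·0.9574 = 333 − 320.7290 = 12.2710
C = P + (C − P) = 20.35 + (12.2710) = 32.6210

32.62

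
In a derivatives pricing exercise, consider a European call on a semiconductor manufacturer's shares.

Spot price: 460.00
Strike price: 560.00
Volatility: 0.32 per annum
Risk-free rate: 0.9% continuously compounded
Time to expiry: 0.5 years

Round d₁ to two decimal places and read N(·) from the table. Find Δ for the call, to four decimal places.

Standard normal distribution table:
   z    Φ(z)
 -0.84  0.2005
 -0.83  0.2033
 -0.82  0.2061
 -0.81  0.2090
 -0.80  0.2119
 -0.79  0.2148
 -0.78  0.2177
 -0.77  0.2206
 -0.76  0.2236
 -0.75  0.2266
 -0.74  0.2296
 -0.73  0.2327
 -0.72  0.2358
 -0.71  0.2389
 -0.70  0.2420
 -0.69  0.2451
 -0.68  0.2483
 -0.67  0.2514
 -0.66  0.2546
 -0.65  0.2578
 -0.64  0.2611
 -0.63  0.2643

0.2296

σ√T = 0.32 × 0.7071 = 0.2263
ln(S/K) + (r + σ²/2)T = ln(460/560) + (0.009 + 0.32²/2)·0.5 = -0.1967 + 0.0301 = -0.1666
d₁ = -0.1666 / 0.2263 = -0.7363 which rounds to -0.74
N(d₁) = N(-0.74) = 0.2296
Δ_call = N(d₁) = 0.2296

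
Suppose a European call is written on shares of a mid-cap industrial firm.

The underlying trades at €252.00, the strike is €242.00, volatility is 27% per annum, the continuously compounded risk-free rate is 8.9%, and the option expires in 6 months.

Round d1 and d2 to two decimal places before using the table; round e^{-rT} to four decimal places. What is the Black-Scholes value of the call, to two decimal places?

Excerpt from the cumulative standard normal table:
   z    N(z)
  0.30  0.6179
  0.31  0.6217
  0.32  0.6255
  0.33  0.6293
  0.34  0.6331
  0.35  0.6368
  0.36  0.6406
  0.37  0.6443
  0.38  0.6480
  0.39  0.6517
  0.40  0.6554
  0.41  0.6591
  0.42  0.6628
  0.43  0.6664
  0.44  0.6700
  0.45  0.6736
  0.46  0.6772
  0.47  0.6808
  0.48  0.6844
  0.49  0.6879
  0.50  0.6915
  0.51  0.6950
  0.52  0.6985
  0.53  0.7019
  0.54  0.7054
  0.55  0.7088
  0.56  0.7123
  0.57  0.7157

€30.36

σ√T = 0.27 × 0.7071 = 0.1909
ln(S/K) + (r + σ²/2)T = ln(252/242) + (0.089 + 0.27²/2)·0.5 = 0.0405 + 0.0627 = 0.1032
d₁ = 0.1032 / 0.1909 = 0.5406 which rounds to 0.54
d₂ = d₁ − σ√T = 0.5406 − 0.1909 = 0.3497 which rounds to 0.35
e^(−rT) = e^(−0.089·0.5) = 0.9565
N(d₁) = N(0.54) = 0.7054;  N(d₂) = N(0.35) = 0.6368
C = 252·0.7054 − 242·0.9565·0.6368 = 177.7608 − 147.4020 = 30.3588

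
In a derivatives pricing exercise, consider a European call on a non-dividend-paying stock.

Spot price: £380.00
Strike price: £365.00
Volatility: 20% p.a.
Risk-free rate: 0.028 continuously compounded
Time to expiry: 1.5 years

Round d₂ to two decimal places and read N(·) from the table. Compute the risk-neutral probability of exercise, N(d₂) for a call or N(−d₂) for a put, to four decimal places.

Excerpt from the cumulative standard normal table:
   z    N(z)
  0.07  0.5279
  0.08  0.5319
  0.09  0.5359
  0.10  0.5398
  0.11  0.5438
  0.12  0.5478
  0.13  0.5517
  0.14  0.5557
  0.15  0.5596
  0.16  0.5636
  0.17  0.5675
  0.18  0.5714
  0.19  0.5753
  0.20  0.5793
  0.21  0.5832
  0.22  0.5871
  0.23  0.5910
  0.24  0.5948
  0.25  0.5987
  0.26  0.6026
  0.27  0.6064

σ√T = 0.2 × 1.2247 = 0.2449
ln(S/K) + (r + σ²/2)T = ln(380/365) + (0.028 + 0.2²/2)·1.5 = 0.0403 + 0.0720 = 0.1123
d₁ = 0.1123 / 0.2449 = 0.4584 → 0.46
d₂ = d₁ − σ√T = 0.4584 − 0.2449 = 0.2134 → 0.21
Pr(exercise) under Q = N(d₂) = 0.5832

0.5832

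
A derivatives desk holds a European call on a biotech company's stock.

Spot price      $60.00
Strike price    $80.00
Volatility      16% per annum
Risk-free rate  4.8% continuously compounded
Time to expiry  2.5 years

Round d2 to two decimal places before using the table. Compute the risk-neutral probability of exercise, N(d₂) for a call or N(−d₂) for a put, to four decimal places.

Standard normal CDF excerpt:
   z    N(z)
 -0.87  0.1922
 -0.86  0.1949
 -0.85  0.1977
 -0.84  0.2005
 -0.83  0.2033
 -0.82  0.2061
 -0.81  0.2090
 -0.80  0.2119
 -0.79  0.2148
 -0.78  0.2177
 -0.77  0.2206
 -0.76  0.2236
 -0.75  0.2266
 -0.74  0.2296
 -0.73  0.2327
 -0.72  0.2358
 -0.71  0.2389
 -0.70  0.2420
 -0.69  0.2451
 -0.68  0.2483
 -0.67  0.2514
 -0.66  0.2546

0.2148

σ√T = 0.16·√2.5 = 0.2530
d₁ = [ln(60/80) + (0.048 + 0.16²/2)·2.5] / 0.2530 = [-0.2877 + 0.1520] / 0.2530 = -0.5363 ⇒ -0.54
d₂ = d₁ − σ√T = -0.5363 − 0.2530 = -0.7893 ⇒ -0.79
Risk-neutral Pr[S_T > K] = N(d₂) = N(-0.79) = 0.2148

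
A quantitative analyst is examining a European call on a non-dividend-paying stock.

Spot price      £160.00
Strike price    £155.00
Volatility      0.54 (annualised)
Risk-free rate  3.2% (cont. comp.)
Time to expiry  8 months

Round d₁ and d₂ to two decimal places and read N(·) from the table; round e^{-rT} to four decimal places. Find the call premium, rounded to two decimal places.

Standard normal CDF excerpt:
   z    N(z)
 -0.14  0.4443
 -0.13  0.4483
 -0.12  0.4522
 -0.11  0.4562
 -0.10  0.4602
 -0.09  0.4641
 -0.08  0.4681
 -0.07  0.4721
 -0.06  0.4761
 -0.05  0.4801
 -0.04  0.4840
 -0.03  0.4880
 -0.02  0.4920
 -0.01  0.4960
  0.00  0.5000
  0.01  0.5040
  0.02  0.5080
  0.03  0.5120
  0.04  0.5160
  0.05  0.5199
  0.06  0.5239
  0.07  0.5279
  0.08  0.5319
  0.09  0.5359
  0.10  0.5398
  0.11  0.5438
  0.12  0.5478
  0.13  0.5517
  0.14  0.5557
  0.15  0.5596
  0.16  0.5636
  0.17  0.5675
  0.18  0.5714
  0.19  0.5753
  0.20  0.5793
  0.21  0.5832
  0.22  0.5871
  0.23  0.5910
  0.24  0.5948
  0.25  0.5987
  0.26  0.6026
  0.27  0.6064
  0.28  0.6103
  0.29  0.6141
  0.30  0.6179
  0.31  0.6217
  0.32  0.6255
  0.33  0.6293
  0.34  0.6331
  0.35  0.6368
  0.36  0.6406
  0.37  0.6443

σ√T = 0.54 × 0.8165 = 0.4409
d₁ = [ln(160/155) + (0.032 + ½·0.54²)·0.6667] / (σ√T) = (0.0317 + 0.1185) / 0.4409 = 0.3408 ≈ 0.34
d₂ = 0.3408 − 0.4409 = -0.1001 ≈ -0.10
e^(−rT) = e^(−0.032·0.6667) = 0.9789
C = 160·N(0.34) − 155·0.9789·N(-0.10) = 160·0.6331 − 155·0.9789·0.4602 = 101.2960 − 69.8259 = 31.4701

£31.47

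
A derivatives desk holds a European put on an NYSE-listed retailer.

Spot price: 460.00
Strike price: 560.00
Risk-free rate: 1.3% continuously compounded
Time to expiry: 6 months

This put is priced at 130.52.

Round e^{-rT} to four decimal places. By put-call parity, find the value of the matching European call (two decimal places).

e^(−rT) = e^(−0.013·0.5) = 0.9935
Put-call parity: C − P = S − K·e^(−rT) = 460 − 560·0.9935 = 460 − 556.3600 = -96.3600
C = P + (C − P) = 130.52 + (-96.3600) = 34.1600

34.16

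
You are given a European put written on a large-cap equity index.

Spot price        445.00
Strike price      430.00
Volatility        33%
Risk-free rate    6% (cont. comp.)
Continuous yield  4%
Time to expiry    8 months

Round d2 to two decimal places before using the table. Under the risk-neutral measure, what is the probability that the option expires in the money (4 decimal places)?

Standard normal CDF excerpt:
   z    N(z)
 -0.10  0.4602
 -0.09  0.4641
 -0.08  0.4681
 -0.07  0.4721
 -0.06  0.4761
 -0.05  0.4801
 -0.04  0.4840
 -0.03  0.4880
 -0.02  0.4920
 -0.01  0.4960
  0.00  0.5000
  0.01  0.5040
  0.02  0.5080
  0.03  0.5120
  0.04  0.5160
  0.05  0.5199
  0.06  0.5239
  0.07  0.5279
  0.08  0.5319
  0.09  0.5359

T = 0.6667;  σ√T = 0.2694
d₁ = [ln(445/430) + (0.06 − 0.04 + ½·0.33²)·0.6667] / (σ√T) = (0.0343 + 0.0496) / 0.2694 = 0.3115 ≈ 0.31
d₂ = 0.3115 − 0.2694 = 0.0420 ≈ 0.04
Risk-neutral Pr[S_T < K] = N(−d₂) = N(-0.04) = 0.4840

0.4840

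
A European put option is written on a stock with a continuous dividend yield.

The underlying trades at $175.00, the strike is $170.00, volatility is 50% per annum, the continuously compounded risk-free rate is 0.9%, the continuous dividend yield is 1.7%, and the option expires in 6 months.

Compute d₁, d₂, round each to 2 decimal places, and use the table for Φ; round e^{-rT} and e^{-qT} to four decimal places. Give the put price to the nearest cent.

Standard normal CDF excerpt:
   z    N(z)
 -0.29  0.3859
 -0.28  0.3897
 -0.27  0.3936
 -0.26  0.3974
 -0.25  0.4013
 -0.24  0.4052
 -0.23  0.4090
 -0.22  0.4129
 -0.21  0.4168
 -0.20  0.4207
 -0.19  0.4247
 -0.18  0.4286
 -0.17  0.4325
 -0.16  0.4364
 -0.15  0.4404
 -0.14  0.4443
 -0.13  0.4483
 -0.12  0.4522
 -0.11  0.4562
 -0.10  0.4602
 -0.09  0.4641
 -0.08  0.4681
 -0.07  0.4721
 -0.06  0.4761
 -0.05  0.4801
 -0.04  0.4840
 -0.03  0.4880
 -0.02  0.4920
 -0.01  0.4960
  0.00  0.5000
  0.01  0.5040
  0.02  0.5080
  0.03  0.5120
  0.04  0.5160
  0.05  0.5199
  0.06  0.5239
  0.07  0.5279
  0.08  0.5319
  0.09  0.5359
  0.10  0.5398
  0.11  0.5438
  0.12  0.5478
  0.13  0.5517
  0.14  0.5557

$22.40

σ√T = 0.5 × 0.7071 = 0.3536
ln(S/K) + (r − q + σ²/2)T = ln(175/170) + (0.009 − 0.017 + 0.5²/2)·0.5 = 0.0290 + 0.0585 = 0.0875
d₁ = 0.0875 / 0.3536 = 0.2475 ⇒ 0.25
d₂ = d₁ − σ√T = 0.2475 − 0.3536 = -0.1061 ⇒ -0.11
e^(−qT) = e^(−0.017·0.5) = 0.9915;  e^(−rT) = e^(−0.009·0.5) = 0.9955
N(−d₂) = N(0.11) = 0.5438;  N(−d₁) = N(-0.25) = 0.4013
P = 170·0.9955·0.5438 − 175·0.9915·0.4013 = 92.0300 − 69.6306 = 22.3994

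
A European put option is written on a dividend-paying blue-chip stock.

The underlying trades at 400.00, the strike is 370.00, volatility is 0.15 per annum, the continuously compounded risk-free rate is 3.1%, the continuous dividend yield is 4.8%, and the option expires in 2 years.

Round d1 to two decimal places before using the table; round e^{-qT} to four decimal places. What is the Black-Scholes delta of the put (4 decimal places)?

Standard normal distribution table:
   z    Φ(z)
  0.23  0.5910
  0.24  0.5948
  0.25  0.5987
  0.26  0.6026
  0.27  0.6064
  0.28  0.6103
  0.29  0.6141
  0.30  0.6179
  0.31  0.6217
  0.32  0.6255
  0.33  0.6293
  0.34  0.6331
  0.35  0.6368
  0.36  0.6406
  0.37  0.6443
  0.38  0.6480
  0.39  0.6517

-0.3437

σ√T = 0.15 × 1.4142 = 0.2121
d₁ = [ln(400/370) + (0.031 − 0.048 + 0.15²/2)·2] / 0.2121 = [0.0780 − 0.0115] / 0.2121 = 0.3133 ≈ 0.31
N(d₁) = N(0.31) = 0.6217
Δ_put = exp(−qT)·(N(d₁) − 1) = 0.9085·(0.6217 − 1) = -0.3437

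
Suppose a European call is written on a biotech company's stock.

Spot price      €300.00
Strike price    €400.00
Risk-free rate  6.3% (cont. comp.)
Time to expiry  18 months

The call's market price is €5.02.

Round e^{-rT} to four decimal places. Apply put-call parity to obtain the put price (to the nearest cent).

e^(−rT) = e^(−0.063·1.5) = 0.9098
Put-call parity: C − P = S − K·e^(−rT) = 300 − 400·0.9098 = 300 − 363.9200 = -63.9200
P = C − (C − P) = 5.02 − (-63.9200) = 68.9400

€68.94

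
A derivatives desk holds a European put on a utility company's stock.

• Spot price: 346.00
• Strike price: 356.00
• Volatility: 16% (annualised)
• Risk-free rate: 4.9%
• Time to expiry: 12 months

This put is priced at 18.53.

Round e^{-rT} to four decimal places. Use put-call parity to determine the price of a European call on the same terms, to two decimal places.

25.55

exp(−rT) = exp(−0.049·1) = 0.9522
Put-call parity: C − P = S − K·e^(−rT) = 346 − 356·0.9522 = 346 − 338.9832 = 7.0168
C = P + (C − P) = 18.53 + (7.0168) = 25.5468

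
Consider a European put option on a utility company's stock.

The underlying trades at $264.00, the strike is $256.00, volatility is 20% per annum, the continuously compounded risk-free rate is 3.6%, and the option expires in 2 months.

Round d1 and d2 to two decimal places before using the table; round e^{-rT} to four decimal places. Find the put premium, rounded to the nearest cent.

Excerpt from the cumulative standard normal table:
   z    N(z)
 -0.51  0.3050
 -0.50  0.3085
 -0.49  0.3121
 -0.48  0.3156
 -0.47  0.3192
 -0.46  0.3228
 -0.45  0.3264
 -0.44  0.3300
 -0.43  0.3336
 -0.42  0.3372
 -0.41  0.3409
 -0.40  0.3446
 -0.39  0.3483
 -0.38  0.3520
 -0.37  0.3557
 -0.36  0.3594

σ√T = 0.2·√0.1667 = 0.0816
d₁ = [ln(264/256) + (0.036 + ½·0.2²)·0.1667] / (σ√T) = (0.0308 + 0.0093) / 0.0816 = 0.4912 ≈ 0.49
d₂ = 0.4912 − 0.0816 = 0.4095 ≈ 0.41
e^(−rT) = e^(−0.036·0.1667) = 0.9940
P = 256·0.9940·N(-0.41) − 264·N(-0.49) = 256·0.9940·0.3409 − 264·0.3121 = 86.7468 − 82.3944 = 4.3524

$4.35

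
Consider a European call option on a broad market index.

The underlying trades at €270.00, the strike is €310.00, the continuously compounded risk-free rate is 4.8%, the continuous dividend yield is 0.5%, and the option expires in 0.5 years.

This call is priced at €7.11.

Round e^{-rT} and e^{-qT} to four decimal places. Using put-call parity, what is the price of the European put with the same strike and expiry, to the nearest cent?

€40.44

e^(−qT) = e^(−0.005·0.5) = 0.9975;  e^(−rT) = e^(−0.048·0.5) = 0.9763
Put-call parity: C − P = S·e^(−qT) − K·e^(−rT) = 270·0.9975 − 310·0.9763 = 269.3250 − 302.6530 = -33.3280
P = C − (C − P) = 7.11 − (-33.3280) = 40.4380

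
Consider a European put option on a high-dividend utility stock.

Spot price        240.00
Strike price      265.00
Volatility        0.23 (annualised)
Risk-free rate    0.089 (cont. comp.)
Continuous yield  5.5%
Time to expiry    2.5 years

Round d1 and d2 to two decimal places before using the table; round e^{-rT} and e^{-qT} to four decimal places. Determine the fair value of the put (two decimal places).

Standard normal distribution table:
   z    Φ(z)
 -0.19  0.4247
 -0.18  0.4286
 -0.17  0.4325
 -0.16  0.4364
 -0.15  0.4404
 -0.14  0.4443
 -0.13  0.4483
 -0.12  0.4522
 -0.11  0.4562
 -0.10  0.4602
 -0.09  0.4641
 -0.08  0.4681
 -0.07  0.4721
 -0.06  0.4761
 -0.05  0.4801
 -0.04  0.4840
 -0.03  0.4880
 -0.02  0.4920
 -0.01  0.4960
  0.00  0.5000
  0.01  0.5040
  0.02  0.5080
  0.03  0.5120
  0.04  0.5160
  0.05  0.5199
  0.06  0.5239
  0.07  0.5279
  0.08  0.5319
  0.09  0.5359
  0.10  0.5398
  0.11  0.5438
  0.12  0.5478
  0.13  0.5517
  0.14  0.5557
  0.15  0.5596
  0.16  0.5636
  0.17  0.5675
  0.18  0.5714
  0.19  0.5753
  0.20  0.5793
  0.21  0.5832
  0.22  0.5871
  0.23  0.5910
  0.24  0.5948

σ√T = 0.23·√2.5 = 0.3637
ln(S/K) + (r − q + σ²/2)T = ln(240/265) + (0.089 − 0.055 + 0.23²/2)·2.5 = -0.0991 + 0.1511 = 0.0520
d₁ = 0.0520 / 0.3637 = 0.1431 which rounds to 0.14
d₂ = d₁ − σ√T = 0.1431 − 0.3637 = -0.2206 which rounds to -0.22
exp(−qT) = exp(−0.055·2.5) = 0.8715;  exp(−rT) = exp(−0.089·2.5) = 0.8005
N(−d₂) = N(0.22) = 0.5871;  N(−d₁) = N(-0.14) = 0.4443
P = 265·0.8005·0.5871 − 240·0.8715·0.4443 = 124.5430 − 92.9298 = 31.6132

31.61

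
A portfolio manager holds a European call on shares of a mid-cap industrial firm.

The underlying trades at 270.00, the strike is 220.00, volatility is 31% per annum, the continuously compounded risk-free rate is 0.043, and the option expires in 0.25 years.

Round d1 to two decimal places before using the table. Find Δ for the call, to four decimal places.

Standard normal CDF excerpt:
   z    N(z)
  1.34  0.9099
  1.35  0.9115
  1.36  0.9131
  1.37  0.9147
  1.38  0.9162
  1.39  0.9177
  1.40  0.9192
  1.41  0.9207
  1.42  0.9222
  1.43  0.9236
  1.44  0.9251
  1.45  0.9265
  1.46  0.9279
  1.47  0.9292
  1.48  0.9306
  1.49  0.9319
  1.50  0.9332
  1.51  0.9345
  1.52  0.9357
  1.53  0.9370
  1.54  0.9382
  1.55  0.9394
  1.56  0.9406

0.9292

T = 0.25;  σ√T = 0.1550
d₁ = [ln(270/220) + (0.043 + ½·0.31²)·0.25] / (σ√T) = (0.2048 + 0.0228) / 0.1550 = 1.4681 ⇒ 1.47
N(d₁) = N(1.47) = 0.9292
Δ_call = N(d₁) = 0.9292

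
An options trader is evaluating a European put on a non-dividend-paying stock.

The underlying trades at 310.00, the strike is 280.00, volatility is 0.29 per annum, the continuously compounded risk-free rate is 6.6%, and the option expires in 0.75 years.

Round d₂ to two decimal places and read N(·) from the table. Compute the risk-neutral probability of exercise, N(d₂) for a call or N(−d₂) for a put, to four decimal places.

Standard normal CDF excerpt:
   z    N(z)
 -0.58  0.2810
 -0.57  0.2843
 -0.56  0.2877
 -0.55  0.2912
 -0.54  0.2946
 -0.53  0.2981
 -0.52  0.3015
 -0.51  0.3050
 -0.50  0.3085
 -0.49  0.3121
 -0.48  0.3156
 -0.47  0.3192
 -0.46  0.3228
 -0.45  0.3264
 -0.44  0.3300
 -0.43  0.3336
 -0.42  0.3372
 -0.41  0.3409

T = 0.75;  σ√T = 0.2511
d₁ = [ln(310/280) + (0.066 + ½·0.29²)·0.75] / (σ√T) = (0.1018 + 0.0810) / 0.2511 = 0.7279 → 0.73
d₂ = 0.7279 − 0.2511 = 0.4768 → 0.48
Pr(exercise) under Q = N(−d₂) = N(-0.48) = 0.3156

0.3156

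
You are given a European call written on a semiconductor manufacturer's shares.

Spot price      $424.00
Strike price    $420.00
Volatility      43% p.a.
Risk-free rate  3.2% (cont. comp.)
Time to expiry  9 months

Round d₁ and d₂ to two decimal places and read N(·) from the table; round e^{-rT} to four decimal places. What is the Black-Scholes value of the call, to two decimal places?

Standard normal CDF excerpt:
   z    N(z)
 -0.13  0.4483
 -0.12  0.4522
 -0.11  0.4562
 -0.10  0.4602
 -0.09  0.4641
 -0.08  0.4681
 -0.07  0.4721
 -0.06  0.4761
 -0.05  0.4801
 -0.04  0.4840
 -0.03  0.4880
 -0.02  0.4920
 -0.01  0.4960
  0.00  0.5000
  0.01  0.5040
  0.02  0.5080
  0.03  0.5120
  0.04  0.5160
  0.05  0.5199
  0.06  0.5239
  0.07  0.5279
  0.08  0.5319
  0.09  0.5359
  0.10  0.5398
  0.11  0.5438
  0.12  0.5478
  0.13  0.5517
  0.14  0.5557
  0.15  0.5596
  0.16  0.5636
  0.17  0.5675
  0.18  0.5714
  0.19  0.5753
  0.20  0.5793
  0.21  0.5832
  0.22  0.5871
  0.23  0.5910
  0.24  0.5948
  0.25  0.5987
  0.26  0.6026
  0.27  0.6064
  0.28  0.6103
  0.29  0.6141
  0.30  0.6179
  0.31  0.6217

$70.06

σ√T = 0.43 × 0.8660 = 0.3724
d₁ = [ln(424/420) + (0.032 + 0.43²/2)·0.75] / 0.3724 = [0.0095 + 0.0933] / 0.3724 = 0.2761 ≈ 0.28
d₂ = d₁ − σ√T = 0.2761 − 0.3724 = -0.0963 ≈ -0.10
e^(−rT) = e^(−0.032·0.75) = 0.9763
C = 424·N(0.28) − 420·0.9763·N(-0.10) = 424·0.6103 − 420·0.9763·0.4602 = 258.7672 − 188.7032 = 70.0640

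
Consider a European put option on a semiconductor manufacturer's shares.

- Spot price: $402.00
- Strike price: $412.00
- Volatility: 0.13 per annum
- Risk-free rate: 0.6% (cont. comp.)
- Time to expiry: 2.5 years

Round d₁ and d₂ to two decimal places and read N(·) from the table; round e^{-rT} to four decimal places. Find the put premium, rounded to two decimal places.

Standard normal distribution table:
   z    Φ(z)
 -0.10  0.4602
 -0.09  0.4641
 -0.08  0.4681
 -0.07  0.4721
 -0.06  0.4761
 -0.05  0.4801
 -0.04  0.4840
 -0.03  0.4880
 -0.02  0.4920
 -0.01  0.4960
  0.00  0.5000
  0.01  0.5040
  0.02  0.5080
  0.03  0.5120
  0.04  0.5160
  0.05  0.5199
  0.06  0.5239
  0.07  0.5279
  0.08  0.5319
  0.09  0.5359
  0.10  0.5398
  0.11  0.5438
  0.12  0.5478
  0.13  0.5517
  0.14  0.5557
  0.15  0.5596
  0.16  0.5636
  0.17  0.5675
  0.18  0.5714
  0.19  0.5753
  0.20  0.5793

σ√T = 0.13·√2.5 = 0.2055
ln(S/K) + (r + σ²/2)T = ln(402/412) + (0.006 + 0.13²/2)·2.5 = -0.0246 + 0.0361 = 0.0116
d₁ = 0.0116 / 0.2055 = 0.0562 → 0.06
d₂ = d₁ − σ√T = 0.0562 − 0.2055 = -0.1493 → -0.15
e^(−rT) = e^(−0.006·2.5) = 0.9851
P = 412·0.9851·N(0.15) − 402·N(-0.06) = 412·0.9851·0.5596 − 402·0.4761 = 227.1199 − 191.3922 = 35.7277

$35.73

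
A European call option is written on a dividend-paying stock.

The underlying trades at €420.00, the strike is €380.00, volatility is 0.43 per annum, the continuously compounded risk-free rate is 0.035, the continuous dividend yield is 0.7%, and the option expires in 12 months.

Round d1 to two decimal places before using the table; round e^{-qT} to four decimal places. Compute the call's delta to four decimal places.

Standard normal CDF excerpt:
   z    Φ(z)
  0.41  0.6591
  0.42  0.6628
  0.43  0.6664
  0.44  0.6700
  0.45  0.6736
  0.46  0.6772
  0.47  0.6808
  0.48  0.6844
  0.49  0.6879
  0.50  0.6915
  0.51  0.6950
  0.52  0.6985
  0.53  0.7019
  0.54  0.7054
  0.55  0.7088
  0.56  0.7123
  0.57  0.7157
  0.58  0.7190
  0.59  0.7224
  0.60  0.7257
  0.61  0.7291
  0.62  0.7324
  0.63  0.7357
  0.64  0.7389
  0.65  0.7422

T = 1;  σ√T = 0.4300
d₁ = [ln(420/380) + (0.035 − 0.007 + ½·0.43²)·1] / (σ√T) = (0.1001 + 0.1205) / 0.4300 = 0.5129 → 0.51
N(d₁) = N(0.51) = 0.6950
Δ_call = e^(−qT)·N(d₁) = 0.9930·0.6950 = 0.6901

0.6901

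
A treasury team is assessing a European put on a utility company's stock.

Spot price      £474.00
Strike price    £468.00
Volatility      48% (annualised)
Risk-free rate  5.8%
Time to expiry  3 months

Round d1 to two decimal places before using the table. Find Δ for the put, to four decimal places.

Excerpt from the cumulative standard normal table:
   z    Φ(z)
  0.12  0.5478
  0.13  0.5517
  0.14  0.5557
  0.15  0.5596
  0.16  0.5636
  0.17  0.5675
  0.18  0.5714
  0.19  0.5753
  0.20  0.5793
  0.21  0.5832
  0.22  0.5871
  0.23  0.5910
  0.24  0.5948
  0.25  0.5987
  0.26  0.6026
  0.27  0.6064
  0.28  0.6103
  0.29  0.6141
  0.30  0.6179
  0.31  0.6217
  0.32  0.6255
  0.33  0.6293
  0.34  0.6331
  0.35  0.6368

-0.4090

σ√T = 0.48 × 0.5000 = 0.2400
d₁ = [ln(474/468) + (0.058 + ½·0.48²)·0.25] / (σ√T) = (0.0127 + 0.0433) / 0.2400 = 0.2335 ≈ 0.23
N(d₁) = N(0.23) = 0.5910
Δ_put = N(d₁) − 1 = 0.5910 − 1 = -0.4090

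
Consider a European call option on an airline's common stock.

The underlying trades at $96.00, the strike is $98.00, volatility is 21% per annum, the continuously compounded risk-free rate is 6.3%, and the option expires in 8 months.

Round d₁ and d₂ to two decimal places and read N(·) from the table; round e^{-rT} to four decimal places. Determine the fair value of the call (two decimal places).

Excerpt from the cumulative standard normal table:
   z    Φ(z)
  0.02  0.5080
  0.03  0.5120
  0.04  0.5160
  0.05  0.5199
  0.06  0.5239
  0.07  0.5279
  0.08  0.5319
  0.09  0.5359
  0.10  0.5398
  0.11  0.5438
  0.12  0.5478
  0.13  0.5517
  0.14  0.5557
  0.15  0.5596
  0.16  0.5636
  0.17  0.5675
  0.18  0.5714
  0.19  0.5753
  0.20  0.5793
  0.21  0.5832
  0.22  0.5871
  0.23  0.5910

T = 0.6667;  σ√T = 0.1715
ln(S/K) + (r + σ²/2)T = ln(96/98) + (0.063 + 0.21²/2)·0.6667 = -0.0206 + 0.0567 = 0.0361
d₁ = 0.0361 / 0.1715 = 0.2104 ⇒ 0.21
d₂ = d₁ − σ√T = 0.2104 − 0.1715 = 0.0390 ⇒ 0.04
exp(−rT) = exp(−0.063·0.6667) = 0.9589
N(d₁) = N(0.21) = 0.5832;  N(d₂) = N(0.04) = 0.5160
C = 96·0.5832 − 98·0.9589·0.5160 = 55.9872 − 48.4897 = 7.4975

$7.50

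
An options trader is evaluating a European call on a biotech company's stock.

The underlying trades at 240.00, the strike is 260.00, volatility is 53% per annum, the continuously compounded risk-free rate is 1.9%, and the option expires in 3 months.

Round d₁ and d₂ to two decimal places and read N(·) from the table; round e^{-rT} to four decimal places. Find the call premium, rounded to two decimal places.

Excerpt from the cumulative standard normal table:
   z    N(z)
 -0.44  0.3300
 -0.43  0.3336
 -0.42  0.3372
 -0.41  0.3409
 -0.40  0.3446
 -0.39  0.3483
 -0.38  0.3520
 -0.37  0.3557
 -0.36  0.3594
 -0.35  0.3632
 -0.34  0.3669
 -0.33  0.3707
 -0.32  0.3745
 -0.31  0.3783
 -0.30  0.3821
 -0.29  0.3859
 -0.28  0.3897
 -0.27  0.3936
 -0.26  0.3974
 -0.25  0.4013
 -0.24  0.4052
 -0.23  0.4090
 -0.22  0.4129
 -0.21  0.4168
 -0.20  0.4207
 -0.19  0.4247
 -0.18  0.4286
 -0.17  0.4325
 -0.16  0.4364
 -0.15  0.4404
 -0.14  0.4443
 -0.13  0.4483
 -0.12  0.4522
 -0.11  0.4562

σ√T = 0.53·√0.25 = 0.2650
d₁ = [ln(240/260) + (0.019 + 0.53²/2)·0.25] / 0.2650 = [-0.0800 + 0.0399] / 0.2650 = -0.1516 which rounds to -0.15
d₂ = d₁ − σ√T = -0.1516 − 0.2650 = -0.4166 which rounds to -0.42
exp(−rT) = exp(−0.019·0.25) = 0.9953
C = 240·N(-0.15) − 260·0.9953·N(-0.42) = 240·0.4404 − 260·0.9953·0.3372 = 105.6960 − 87.2599 = 18.4361

18.44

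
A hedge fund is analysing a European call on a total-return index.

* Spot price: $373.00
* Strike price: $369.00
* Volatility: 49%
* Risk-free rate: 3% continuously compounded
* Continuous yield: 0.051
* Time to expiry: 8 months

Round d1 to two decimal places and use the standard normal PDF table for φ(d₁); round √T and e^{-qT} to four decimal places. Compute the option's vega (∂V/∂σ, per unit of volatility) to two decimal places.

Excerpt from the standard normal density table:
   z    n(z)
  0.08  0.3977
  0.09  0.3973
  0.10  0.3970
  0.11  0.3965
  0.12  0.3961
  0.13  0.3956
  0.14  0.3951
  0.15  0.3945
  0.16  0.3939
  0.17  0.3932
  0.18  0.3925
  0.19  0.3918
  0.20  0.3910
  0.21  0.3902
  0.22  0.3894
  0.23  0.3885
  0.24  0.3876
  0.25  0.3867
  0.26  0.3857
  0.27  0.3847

T = 0.6667;  σ√T = 0.4001
ln(S/K) + (r − q + σ²/2)T = ln(373/369) + (0.03 − 0.051 + 0.49²/2)·0.6667 = 0.0108 + 0.0660 = 0.0768
d₁ = 0.0768 / 0.4001 = 0.1920 ⇒ 0.19
√T = √0.6667 = 0.8165
φ(d₁) = φ(0.19) = 0.3918
exp(−qT) = exp(−0.051·0.6667) = 0.9666
vega = S·exp(−qT)·φ(d₁)·√T = 373·0.9666·0.3918·0.8165 = 115.3390
(Vega is the same for a European call and put with the same parameters.)

115.34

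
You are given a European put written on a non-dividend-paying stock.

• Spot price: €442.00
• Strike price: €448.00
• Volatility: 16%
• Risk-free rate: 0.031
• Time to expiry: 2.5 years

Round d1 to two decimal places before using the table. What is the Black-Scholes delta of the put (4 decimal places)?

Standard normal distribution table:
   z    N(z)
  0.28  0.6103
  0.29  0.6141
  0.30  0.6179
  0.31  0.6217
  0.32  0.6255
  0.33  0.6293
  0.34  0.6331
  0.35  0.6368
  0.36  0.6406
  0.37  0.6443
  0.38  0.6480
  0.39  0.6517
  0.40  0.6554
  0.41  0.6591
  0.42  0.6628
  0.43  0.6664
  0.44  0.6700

σ√T = 0.16 × 1.5811 = 0.2530
d₁ = [ln(442/448) + (0.031 + 0.16²/2)·2.5] / 0.2530 = [-0.0135 + 0.1095] / 0.2530 = 0.3795 ⇒ 0.38
N(d₁) = N(0.38) = 0.6480
Δ_put = N(d₁) − 1 = 0.6480 − 1 = -0.3520

-0.3520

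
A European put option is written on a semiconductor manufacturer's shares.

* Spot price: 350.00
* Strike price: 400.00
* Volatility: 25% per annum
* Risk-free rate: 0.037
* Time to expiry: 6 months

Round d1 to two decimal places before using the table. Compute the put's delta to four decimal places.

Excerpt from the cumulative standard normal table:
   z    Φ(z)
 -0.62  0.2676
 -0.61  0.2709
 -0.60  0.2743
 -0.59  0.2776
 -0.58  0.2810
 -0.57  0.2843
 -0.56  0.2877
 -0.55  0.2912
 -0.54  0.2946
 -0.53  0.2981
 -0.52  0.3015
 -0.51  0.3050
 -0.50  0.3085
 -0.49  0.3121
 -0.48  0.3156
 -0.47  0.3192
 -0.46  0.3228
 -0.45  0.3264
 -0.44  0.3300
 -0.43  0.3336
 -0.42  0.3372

T = 0.5;  σ√T = 0.1768
d₁ = [ln(350/400) + (0.037 + 0.25²/2)·0.5] / 0.1768 = [-0.1335 + 0.0341] / 0.1768 = -0.5623 → -0.56
N(d₁) = N(-0.56) = 0.2877
Δ_put = N(d₁) − 1 = 0.2877 − 1 = -0.7123

-0.7123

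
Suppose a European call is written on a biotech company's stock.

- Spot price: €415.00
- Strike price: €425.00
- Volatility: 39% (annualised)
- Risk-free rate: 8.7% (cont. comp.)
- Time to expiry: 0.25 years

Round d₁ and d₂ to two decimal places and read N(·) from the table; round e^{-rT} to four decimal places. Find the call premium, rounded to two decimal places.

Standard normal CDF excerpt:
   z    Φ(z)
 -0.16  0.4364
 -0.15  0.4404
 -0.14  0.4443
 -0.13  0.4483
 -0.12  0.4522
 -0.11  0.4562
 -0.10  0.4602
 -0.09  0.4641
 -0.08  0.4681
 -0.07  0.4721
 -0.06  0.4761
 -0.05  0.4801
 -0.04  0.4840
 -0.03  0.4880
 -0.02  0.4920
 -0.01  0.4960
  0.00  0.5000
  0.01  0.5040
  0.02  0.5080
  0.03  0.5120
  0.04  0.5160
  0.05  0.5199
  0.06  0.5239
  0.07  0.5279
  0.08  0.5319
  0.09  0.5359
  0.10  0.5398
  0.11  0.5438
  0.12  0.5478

σ√T = 0.39 × 0.5000 = 0.1950
d₁ = [ln(415/425) + (0.087 + 0.39²/2)·0.25] / 0.1950 = [-0.0238 + 0.0408] / 0.1950 = 0.0869 ⇒ 0.09
d₂ = d₁ − σ√T = 0.0869 − 0.1950 = -0.1081 ⇒ -0.11
exp(−rT) = exp(−0.087·0.25) = 0.9785
N(d₁) = N(0.09) = 0.5359;  N(d₂) = N(-0.11) = 0.4562
C = 415·0.5359 − 425·0.9785·0.4562 = 222.3985 − 189.7165 = 32.6820

€32.68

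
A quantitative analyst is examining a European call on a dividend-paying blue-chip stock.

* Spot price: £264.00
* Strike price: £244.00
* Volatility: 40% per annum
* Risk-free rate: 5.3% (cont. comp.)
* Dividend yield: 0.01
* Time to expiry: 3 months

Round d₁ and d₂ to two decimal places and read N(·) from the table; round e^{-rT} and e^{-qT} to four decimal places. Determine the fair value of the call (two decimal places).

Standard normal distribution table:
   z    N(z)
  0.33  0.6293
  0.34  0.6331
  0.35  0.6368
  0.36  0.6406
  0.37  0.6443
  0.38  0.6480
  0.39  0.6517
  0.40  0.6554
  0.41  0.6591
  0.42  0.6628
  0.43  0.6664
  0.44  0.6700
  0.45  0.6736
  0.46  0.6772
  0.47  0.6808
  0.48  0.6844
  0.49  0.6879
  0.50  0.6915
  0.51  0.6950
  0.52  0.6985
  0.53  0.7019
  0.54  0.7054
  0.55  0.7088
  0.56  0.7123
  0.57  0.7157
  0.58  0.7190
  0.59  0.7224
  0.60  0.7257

σ√T = 0.4·√0.25 = 0.2000
d₁ = [ln(264/244) + (0.053 − 0.01 + 0.4²/2)·0.25] / 0.2000 = [0.0788 + 0.0308] / 0.2000 = 0.5477 which rounds to 0.55
d₂ = d₁ − σ√T = 0.5477 − 0.2000 = 0.3477 which rounds to 0.35
exp(−qT) = exp(−0.01·0.25) = 0.9975;  exp(−rT) = exp(−0.053·0.25) = 0.9868
N(d₁) = N(0.55) = 0.7088;  N(d₂) = N(0.35) = 0.6368
C = 264·0.9975·0.7088 − 244·0.9868·0.6368 = 186.6554 − 153.3282 = 33.3272

£33.33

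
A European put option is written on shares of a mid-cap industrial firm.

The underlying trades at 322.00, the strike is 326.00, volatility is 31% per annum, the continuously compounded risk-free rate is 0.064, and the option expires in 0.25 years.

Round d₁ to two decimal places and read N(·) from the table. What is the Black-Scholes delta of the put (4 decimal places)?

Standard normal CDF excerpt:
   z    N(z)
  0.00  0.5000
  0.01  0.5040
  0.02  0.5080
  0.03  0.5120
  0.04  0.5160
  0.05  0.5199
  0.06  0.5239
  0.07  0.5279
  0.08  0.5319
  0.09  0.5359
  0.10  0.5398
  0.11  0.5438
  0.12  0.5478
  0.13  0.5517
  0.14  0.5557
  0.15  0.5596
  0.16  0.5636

T = 0.25;  σ√T = 0.1550
d₁ = [ln(322/326) + (0.064 + 0.31²/2)·0.25] / 0.1550 = [-0.0123 + 0.0280] / 0.1550 = 0.1011 ⇒ 0.10
N(d₁) = N(0.10) = 0.5398
Δ_put = N(d₁) − 1 = 0.5398 − 1 = -0.4602

-0.4602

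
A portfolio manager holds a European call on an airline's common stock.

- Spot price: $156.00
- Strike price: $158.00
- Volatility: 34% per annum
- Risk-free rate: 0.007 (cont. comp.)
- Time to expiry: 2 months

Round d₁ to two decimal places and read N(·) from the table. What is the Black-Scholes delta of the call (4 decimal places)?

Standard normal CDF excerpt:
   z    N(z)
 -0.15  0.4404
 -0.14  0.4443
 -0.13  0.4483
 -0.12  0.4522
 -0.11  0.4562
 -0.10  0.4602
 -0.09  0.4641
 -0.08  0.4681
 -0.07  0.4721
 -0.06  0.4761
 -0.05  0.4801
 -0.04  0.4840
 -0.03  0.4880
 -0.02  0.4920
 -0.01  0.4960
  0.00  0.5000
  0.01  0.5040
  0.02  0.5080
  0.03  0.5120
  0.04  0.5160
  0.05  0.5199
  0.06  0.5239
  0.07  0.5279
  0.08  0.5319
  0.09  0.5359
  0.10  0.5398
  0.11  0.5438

0.4960

T = 0.1667;  σ√T = 0.1388
ln(S/K) + (r + σ²/2)T = ln(156/158) + (0.007 + 0.34²/2)·0.1667 = -0.0127 + 0.0108 = -0.0019
d₁ = -0.0019 / 0.1388 = -0.0140 which rounds to -0.01
N(d₁) = N(-0.01) = 0.4960
Δ_call = N(d₁) = 0.4960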